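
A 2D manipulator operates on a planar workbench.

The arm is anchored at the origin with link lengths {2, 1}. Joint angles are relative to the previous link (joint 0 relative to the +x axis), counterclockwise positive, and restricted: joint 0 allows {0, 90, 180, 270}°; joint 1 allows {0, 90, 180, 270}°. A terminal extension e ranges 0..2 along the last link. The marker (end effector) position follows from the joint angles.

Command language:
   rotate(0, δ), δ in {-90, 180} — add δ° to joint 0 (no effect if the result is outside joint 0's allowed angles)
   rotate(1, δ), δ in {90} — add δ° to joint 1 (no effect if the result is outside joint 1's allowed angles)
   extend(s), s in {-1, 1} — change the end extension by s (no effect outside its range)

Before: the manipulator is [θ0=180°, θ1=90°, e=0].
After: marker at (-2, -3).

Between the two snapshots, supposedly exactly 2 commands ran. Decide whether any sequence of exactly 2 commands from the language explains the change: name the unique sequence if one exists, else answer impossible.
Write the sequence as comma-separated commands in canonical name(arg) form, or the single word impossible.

t0: [θ0=180°, θ1=90°, e=0]
t=1 extend(1) ⇒ [θ0=180°, θ1=90°, e=1]
t=2 extend(1) ⇒ [θ0=180°, θ1=90°, e=2]
uniquely the one of 25 2-step routes that fits.

extend(1), extend(1)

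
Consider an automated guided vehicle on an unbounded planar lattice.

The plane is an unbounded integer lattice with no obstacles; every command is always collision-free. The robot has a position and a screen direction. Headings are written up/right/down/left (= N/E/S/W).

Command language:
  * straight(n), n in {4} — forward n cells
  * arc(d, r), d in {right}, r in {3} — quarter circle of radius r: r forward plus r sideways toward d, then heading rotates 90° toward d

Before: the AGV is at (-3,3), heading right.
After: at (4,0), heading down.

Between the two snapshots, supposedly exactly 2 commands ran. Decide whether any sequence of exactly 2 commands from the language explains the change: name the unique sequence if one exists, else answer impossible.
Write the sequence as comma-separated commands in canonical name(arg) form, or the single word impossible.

straight(4), arc(right, 3)

key: order matters: swapping straight(4) and arc(right, 3) lands elsewhere
begin: at (-3,3), heading right
[1] after straight(4): at (1,3), heading right
[2] after arc(right, 3): at (4,0), heading down
no rival 2-sequence matches.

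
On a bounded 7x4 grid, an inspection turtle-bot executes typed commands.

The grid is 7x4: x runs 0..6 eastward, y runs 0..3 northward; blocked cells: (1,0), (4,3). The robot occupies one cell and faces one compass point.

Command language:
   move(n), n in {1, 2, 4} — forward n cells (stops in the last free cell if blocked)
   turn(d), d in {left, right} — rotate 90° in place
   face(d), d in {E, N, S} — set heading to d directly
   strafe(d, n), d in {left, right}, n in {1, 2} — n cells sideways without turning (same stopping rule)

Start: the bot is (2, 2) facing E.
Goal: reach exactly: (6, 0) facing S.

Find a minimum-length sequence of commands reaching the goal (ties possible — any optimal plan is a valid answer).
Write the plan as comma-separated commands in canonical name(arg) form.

strafe(right, 2), move(4), face(S)

initial: (2, 2) facing E
[1] after strafe(right, 2): (2, 0) facing E
[2] after move(4): (6, 0) facing E
[3] after face(S): (6, 0) facing S
minimal: 3 command(s), checked below 3.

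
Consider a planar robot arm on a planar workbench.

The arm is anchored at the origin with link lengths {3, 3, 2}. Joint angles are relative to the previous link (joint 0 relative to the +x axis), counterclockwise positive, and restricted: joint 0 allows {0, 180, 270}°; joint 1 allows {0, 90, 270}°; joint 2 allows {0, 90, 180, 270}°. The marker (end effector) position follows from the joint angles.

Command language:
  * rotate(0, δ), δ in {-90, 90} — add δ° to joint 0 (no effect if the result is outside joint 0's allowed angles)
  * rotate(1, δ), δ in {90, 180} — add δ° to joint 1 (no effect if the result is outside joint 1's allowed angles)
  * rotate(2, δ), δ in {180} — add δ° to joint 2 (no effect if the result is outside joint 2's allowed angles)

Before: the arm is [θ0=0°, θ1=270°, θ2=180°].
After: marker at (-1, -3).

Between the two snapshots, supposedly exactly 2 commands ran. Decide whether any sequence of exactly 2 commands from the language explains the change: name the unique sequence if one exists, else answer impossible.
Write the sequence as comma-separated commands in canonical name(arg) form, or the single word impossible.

key: order matters: swapping rotate(0, 90) and rotate(0, -90) lands elsewhere
from: [θ0=0°, θ1=270°, θ2=180°]
t=1 rotate(0, 90) ⇒ [θ0=0°, θ1=270°, θ2=180°]
t=2 rotate(0, -90) ⇒ [θ0=270°, θ1=270°, θ2=180°]
all 25 alternatives checked — unique.

rotate(0, 90), rotate(0, -90)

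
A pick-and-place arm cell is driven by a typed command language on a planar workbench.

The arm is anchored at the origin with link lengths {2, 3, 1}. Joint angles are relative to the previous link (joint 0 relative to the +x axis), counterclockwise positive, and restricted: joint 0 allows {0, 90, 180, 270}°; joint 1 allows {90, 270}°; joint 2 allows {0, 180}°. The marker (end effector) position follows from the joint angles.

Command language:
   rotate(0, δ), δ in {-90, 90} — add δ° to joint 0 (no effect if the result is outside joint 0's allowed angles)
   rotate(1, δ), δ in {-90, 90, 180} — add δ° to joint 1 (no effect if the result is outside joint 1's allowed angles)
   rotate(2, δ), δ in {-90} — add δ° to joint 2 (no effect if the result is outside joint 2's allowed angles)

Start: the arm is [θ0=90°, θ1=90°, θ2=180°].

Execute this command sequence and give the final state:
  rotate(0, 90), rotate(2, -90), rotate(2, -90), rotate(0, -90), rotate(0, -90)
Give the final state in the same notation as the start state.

[θ0=0°, θ1=90°, θ2=180°]

begin: [θ0=90°, θ1=90°, θ2=180°]
[1] after rotate(0, 90): [θ0=180°, θ1=90°, θ2=180°]
[2] after rotate(2, -90): [θ0=180°, θ1=90°, θ2=180°]
[3] after rotate(2, -90): [θ0=180°, θ1=90°, θ2=180°]
[4] after rotate(0, -90): [θ0=90°, θ1=90°, θ2=180°]
[5] after rotate(0, -90): [θ0=0°, θ1=90°, θ2=180°]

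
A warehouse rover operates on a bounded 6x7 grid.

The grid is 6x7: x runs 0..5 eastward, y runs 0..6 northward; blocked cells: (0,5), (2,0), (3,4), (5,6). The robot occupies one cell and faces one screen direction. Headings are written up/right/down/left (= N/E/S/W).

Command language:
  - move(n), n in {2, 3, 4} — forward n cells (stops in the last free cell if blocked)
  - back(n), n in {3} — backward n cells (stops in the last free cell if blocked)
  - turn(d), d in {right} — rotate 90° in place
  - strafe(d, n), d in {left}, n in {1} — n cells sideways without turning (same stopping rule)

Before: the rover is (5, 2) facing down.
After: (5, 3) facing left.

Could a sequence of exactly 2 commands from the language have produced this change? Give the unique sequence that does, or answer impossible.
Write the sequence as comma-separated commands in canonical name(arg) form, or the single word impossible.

all 36 sequences checked — none match.

impossible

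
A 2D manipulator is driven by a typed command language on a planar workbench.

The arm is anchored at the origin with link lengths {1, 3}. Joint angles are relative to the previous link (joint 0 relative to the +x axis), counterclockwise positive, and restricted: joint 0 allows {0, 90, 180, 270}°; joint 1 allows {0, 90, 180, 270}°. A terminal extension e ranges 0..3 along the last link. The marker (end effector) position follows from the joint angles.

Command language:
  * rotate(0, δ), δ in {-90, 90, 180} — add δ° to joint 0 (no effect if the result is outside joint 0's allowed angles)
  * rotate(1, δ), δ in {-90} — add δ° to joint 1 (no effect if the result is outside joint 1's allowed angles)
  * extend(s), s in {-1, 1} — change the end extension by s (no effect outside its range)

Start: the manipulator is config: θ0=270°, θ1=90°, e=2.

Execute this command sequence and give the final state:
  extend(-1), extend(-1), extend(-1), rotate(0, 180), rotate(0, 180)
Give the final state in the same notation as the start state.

config: θ0=270°, θ1=90°, e=0

start: config: θ0=270°, θ1=90°, e=2
[1] after extend(-1): config: θ0=270°, θ1=90°, e=1
[2] after extend(-1): config: θ0=270°, θ1=90°, e=0
[3] after extend(-1): config: θ0=270°, θ1=90°, e=0
[4] after rotate(0, 180): config: θ0=90°, θ1=90°, e=0
[5] after rotate(0, 180): config: θ0=270°, θ1=90°, e=0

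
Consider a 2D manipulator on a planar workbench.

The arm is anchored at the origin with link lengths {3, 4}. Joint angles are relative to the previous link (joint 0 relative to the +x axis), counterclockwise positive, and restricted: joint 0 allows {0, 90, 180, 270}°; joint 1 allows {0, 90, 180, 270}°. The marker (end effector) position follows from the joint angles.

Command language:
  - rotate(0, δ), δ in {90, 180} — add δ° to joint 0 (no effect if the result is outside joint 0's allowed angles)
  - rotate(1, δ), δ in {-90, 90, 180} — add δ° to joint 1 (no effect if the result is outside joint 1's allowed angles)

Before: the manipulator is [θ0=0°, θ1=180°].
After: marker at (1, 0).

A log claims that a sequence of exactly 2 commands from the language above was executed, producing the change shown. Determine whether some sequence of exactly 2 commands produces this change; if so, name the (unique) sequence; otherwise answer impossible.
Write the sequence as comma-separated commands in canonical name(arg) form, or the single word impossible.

begin: [θ0=0°, θ1=180°]
[1] after rotate(0, 90): [θ0=90°, θ1=180°]
[2] after rotate(0, 90): [θ0=180°, θ1=180°]
no rival 2-sequence matches.

rotate(0, 90), rotate(0, 90)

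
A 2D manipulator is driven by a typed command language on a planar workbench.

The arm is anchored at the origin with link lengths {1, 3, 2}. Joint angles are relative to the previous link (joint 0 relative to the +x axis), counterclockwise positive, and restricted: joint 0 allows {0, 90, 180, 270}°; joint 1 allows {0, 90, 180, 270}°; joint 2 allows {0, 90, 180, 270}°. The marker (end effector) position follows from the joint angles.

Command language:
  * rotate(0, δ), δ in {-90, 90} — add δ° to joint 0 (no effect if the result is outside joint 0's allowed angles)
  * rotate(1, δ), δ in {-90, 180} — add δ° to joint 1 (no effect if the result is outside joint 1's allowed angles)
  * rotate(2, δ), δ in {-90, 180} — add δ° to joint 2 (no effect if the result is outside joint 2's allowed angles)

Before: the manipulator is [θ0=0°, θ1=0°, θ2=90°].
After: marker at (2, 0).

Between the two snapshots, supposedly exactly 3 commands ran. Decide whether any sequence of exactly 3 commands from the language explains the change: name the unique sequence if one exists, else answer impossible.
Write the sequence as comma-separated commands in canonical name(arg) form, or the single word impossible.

initial: [θ0=0°, θ1=0°, θ2=90°]
1. rotate(2, -90) → [θ0=0°, θ1=0°, θ2=0°]
2. rotate(2, -90) → [θ0=0°, θ1=0°, θ2=270°]
3. rotate(2, -90) → [θ0=0°, θ1=0°, θ2=180°]
no rival 3-sequence matches.

rotate(2, -90), rotate(2, -90), rotate(2, -90)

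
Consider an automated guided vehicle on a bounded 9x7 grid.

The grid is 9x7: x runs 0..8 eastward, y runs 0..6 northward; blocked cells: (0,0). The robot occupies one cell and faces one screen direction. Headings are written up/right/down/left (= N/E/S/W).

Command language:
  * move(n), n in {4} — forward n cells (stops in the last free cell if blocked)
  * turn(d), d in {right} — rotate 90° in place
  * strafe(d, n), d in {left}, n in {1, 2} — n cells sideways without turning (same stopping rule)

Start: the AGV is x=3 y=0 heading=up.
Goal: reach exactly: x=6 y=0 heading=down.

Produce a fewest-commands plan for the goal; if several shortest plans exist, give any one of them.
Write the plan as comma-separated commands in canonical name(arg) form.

turn(right), turn(right), strafe(left, 2), strafe(left, 1)

initial: x=3 y=0 heading=up
1. turn(right) → x=3 y=0 heading=right
2. turn(right) → x=3 y=0 heading=down
3. strafe(left, 2) → x=5 y=0 heading=down
4. strafe(left, 1) → x=6 y=0 heading=down
shorter routes all fall short; 4 is best.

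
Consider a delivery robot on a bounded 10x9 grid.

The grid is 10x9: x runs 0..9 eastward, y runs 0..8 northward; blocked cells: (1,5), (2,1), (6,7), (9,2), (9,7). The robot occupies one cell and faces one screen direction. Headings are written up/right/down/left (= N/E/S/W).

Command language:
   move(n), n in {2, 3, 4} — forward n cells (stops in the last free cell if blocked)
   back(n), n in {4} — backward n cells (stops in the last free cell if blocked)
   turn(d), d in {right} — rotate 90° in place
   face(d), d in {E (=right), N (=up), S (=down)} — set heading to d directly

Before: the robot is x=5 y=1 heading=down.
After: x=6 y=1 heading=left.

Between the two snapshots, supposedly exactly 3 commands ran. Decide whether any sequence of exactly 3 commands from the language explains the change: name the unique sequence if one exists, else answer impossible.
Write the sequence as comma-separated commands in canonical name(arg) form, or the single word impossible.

key: running move(3) before turn(right) would end elsewhere — order is forced
begin: x=5 y=1 heading=down
step 1 (turn(right)): x=5 y=1 heading=left
step 2 (back(4)): x=9 y=1 heading=left
step 3 (move(3)): x=6 y=1 heading=left
no other 3-command option fits: unique.

turn(right), back(4), move(3)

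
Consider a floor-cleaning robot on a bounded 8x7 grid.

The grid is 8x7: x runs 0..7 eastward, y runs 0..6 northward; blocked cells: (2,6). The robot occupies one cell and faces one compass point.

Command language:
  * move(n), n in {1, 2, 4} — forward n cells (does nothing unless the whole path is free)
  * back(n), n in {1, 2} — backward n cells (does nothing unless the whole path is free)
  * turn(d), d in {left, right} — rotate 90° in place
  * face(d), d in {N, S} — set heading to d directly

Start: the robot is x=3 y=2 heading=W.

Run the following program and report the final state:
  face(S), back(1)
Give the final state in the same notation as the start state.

initial: x=3 y=2 heading=W
1. face(S) → x=3 y=2 heading=S
2. back(1) → x=3 y=3 heading=S

x=3 y=3 heading=S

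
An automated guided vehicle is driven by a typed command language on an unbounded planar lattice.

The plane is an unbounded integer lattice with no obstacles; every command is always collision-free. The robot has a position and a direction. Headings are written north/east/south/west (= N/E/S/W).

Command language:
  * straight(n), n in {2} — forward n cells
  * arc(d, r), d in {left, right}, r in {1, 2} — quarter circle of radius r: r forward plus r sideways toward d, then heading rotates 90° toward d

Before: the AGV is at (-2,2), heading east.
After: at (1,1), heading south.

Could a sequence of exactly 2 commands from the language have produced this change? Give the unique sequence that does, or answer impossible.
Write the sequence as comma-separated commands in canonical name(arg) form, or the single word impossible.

key: order matters: swapping straight(2) and arc(right, 1) lands elsewhere
t0: at (-2,2), heading east
1. straight(2) → at (0,2), heading east
2. arc(right, 1) → at (1,1), heading south
uniquely the one of 25 2-step routes that fits.

straight(2), arc(right, 1)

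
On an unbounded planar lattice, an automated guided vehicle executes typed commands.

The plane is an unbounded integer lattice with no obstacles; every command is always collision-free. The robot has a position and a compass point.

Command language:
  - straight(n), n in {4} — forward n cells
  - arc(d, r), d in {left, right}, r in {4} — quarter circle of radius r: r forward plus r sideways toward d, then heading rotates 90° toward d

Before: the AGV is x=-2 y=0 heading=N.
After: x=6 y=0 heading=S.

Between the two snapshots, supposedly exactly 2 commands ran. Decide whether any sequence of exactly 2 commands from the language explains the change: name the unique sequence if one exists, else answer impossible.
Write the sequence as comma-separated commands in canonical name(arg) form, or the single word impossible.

key: position moved to (6,0) AND the heading swung to S — translation plus rotation needed
t0: x=-2 y=0 heading=N
[1] after arc(right, 4): x=2 y=4 heading=E
[2] after arc(right, 4): x=6 y=0 heading=S
all 9 alternatives checked — unique.

arc(right, 4), arc(right, 4)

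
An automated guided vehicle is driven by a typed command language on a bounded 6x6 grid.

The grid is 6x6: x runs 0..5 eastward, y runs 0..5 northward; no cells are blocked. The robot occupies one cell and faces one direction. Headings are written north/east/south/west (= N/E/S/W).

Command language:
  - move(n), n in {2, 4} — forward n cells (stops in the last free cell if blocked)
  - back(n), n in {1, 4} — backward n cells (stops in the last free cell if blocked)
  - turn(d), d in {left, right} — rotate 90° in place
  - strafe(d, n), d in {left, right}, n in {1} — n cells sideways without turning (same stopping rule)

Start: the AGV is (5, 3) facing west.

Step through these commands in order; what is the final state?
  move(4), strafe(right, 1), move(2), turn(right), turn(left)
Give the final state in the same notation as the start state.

(0, 4) facing west

from: (5, 3) facing west
[1] after move(4): (1, 3) facing west
[2] after strafe(right, 1): (1, 4) facing west
[3] after move(2): (0, 4) facing west
[4] after turn(right): (0, 4) facing north
[5] after turn(left): (0, 4) facing west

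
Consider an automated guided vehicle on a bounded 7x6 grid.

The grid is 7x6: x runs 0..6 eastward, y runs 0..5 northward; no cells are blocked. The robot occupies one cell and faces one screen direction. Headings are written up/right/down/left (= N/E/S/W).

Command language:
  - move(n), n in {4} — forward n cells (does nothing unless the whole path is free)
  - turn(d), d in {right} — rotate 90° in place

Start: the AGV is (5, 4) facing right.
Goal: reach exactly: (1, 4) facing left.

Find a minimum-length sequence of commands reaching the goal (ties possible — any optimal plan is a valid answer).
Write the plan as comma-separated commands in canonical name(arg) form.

turn(right), turn(right), move(4)

begin: (5, 4) facing right
step 1 (turn(right)): (5, 4) facing down
step 2 (turn(right)): (5, 4) facing left
step 3 (move(4)): (1, 4) facing left
nothing shorter than 3 reaches the goal.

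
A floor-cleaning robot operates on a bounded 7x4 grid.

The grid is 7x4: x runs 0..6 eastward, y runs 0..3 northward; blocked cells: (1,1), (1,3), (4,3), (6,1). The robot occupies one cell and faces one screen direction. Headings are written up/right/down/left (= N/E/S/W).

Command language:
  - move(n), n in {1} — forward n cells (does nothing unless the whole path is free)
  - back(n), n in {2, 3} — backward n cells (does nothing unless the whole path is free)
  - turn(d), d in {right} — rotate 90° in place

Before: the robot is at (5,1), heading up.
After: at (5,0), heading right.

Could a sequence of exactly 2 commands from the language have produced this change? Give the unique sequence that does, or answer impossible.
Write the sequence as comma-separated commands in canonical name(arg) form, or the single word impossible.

impossible

checked all 2-command options: none fits.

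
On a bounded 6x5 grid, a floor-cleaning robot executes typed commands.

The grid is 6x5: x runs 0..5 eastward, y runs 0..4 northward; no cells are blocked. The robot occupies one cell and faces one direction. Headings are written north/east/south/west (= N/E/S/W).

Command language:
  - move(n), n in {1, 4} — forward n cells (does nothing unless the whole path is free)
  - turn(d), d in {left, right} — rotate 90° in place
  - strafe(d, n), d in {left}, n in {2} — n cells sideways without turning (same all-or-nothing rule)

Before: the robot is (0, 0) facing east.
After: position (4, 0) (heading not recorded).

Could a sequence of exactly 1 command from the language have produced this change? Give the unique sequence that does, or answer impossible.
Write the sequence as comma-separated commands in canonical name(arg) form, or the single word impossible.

move(4)

begin: (0, 0) facing east
1. move(4) → (4, 0) facing east
no rival 1-sequence matches.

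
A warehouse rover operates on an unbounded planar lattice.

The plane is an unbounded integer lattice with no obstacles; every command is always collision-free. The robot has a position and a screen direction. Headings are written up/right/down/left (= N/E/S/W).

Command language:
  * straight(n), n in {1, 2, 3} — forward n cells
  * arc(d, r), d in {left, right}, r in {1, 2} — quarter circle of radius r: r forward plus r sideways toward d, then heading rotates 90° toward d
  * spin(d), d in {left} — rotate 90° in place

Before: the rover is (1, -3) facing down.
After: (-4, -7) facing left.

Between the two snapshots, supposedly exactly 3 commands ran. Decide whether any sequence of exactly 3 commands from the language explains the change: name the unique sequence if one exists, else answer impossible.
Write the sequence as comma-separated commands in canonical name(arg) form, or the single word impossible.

key: cell and facing (now W) both changed — the 3 commands mix motion and turning
start: (1, -3) facing down
[1] after straight(2): (1, -5) facing down
[2] after arc(right, 2): (-1, -7) facing left
[3] after straight(3): (-4, -7) facing left
no rival 3-sequence matches.

straight(2), arc(right, 2), straight(3)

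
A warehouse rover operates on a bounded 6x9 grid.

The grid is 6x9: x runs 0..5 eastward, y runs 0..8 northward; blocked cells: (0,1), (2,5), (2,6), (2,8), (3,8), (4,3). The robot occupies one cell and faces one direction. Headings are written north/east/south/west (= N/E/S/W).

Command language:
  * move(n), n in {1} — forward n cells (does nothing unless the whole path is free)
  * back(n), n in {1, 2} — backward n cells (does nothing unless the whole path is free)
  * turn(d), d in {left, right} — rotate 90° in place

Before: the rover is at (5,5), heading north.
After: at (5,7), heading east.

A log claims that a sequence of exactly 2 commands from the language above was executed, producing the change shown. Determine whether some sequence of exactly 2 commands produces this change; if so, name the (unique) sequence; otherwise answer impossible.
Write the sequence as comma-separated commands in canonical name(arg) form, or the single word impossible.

checked all 2-command options: none fits.

impossible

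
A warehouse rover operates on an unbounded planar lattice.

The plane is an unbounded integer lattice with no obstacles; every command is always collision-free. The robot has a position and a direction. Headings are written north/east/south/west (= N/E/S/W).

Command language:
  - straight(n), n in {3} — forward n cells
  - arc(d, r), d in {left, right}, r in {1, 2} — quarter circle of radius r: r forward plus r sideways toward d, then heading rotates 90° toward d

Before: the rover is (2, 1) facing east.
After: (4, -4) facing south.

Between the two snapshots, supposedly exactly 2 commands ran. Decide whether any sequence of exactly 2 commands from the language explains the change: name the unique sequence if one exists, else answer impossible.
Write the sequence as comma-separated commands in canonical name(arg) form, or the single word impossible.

arc(right, 2), straight(3)

key: order matters: swapping arc(right, 2) and straight(3) lands elsewhere
begin: (2, 1) facing east
step 1 (arc(right, 2)): (4, -1) facing south
step 2 (straight(3)): (4, -4) facing south
all 25 alternatives checked — unique.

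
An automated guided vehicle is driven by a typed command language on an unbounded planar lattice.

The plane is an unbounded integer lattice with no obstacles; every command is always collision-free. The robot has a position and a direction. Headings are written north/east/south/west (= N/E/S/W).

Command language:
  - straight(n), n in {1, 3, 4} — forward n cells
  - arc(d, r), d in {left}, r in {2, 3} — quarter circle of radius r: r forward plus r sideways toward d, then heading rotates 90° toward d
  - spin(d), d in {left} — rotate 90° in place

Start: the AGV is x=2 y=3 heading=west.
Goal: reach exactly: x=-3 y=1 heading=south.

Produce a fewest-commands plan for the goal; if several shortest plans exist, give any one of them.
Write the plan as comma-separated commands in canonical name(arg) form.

from: x=2 y=3 heading=west
1. straight(3) → x=-1 y=3 heading=west
2. arc(left, 2) → x=-3 y=1 heading=south
minimal: 2 command(s), checked below 2.

straight(3), arc(left, 2)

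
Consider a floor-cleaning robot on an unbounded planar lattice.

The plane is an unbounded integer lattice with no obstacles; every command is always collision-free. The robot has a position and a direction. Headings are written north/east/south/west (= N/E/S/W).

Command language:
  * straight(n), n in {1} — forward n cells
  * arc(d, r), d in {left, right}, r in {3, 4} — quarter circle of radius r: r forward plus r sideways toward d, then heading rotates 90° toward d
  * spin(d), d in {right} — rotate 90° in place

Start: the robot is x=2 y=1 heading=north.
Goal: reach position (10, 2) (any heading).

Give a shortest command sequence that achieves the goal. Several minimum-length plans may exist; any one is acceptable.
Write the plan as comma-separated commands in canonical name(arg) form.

straight(1), arc(right, 4), arc(right, 4)

start: x=2 y=1 heading=north
t=1 straight(1) ⇒ x=2 y=2 heading=north
t=2 arc(right, 4) ⇒ x=6 y=6 heading=east
t=3 arc(right, 4) ⇒ x=10 y=2 heading=south
nothing shorter than 3 reaches the goal.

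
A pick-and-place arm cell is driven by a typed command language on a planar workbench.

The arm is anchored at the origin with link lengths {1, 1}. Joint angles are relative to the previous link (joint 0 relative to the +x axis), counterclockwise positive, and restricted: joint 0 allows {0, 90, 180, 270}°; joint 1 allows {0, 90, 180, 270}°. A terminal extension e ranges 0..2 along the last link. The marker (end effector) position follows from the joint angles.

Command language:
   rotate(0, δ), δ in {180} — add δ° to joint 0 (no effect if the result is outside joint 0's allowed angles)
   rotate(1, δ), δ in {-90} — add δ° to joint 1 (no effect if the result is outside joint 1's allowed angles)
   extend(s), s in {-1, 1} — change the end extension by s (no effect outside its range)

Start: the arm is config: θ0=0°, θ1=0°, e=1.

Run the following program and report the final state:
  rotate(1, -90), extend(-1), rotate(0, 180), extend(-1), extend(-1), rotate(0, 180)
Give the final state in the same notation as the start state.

t0: config: θ0=0°, θ1=0°, e=1
t=1 rotate(1, -90) ⇒ config: θ0=0°, θ1=270°, e=1
t=2 extend(-1) ⇒ config: θ0=0°, θ1=270°, e=0
t=3 rotate(0, 180) ⇒ config: θ0=180°, θ1=270°, e=0
t=4 extend(-1) ⇒ config: θ0=180°, θ1=270°, e=0
t=5 extend(-1) ⇒ config: θ0=180°, θ1=270°, e=0
t=6 rotate(0, 180) ⇒ config: θ0=0°, θ1=270°, e=0

config: θ0=0°, θ1=270°, e=0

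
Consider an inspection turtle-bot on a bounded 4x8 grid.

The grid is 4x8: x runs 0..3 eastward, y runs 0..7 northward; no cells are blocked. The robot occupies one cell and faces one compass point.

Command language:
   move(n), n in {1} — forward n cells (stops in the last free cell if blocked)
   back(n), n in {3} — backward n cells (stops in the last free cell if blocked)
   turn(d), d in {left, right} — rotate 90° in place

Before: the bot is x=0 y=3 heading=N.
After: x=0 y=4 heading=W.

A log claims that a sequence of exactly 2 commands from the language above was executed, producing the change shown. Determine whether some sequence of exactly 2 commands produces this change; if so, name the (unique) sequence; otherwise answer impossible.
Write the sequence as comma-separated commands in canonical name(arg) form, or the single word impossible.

move(1), turn(left)

key: order matters: swapping move(1) and turn(left) lands elsewhere
from: x=0 y=3 heading=N
1. move(1) → x=0 y=4 heading=N
2. turn(left) → x=0 y=4 heading=W
uniquely the one of 16 2-step routes that fits.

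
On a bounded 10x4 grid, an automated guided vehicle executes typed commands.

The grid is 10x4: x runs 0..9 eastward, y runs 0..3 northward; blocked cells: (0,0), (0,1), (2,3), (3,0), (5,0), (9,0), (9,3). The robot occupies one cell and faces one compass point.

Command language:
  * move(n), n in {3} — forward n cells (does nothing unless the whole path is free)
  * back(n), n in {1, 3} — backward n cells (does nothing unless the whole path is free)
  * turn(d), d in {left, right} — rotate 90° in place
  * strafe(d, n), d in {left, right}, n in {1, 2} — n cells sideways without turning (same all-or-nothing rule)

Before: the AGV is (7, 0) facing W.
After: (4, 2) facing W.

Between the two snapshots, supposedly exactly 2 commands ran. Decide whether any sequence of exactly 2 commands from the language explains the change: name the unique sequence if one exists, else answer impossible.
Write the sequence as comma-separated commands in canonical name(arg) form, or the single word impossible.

key: running move(3) before strafe(right, 2) would end elsewhere — order is forced
t0: (7, 0) facing W
[1] after strafe(right, 2): (7, 2) facing W
[2] after move(3): (4, 2) facing W
no other 2-command option fits: unique.

strafe(right, 2), move(3)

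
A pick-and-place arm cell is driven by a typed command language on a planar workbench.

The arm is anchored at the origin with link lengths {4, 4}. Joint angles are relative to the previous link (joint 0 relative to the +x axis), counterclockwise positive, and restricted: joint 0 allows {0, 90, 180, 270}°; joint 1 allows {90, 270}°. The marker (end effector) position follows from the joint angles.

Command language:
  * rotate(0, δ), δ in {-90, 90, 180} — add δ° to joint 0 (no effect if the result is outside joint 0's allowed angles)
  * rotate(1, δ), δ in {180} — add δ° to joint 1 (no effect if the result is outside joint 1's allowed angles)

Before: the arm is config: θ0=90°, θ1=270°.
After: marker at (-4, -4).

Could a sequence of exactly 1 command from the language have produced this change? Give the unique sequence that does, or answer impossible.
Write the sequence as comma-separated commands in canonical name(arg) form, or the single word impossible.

from: config: θ0=90°, θ1=270°
t=1 rotate(0, 180) ⇒ config: θ0=270°, θ1=270°
uniquely the one of 4 1-step routes that fits.

rotate(0, 180)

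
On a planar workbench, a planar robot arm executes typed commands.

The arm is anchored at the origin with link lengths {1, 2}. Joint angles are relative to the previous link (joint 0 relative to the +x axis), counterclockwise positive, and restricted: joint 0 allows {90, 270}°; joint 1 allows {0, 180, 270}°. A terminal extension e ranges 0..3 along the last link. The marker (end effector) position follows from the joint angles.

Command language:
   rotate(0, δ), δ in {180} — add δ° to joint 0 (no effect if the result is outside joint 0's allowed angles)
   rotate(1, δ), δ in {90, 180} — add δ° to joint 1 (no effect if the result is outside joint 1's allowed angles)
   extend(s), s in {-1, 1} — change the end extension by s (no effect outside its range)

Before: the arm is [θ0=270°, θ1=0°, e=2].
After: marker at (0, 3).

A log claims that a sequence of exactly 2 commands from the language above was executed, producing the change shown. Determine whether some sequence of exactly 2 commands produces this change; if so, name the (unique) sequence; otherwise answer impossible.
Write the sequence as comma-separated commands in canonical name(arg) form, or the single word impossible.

rotate(1, 90), rotate(1, 180)

key: running rotate(1, 180) before rotate(1, 90) would end elsewhere — order is forced
start: [θ0=270°, θ1=0°, e=2]
1. rotate(1, 90) → [θ0=270°, θ1=0°, e=2]
2. rotate(1, 180) → [θ0=270°, θ1=180°, e=2]
no other 2-command option fits: unique.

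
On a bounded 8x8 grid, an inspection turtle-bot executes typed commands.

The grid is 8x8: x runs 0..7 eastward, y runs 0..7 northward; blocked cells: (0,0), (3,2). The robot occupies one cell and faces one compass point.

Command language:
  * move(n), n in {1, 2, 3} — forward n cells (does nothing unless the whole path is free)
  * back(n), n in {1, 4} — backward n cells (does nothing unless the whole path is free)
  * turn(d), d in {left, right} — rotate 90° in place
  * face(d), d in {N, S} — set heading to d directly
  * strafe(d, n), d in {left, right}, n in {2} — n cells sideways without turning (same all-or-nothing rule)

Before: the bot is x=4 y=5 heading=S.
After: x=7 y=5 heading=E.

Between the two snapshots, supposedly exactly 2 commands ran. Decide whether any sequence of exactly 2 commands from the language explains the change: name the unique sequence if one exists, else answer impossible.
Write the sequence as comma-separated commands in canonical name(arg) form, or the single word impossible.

key: order matters: swapping turn(left) and move(3) lands elsewhere
initial: x=4 y=5 heading=S
t=1 turn(left) ⇒ x=4 y=5 heading=E
t=2 move(3) ⇒ x=7 y=5 heading=E
all 121 alternatives checked — unique.

turn(left), move(3)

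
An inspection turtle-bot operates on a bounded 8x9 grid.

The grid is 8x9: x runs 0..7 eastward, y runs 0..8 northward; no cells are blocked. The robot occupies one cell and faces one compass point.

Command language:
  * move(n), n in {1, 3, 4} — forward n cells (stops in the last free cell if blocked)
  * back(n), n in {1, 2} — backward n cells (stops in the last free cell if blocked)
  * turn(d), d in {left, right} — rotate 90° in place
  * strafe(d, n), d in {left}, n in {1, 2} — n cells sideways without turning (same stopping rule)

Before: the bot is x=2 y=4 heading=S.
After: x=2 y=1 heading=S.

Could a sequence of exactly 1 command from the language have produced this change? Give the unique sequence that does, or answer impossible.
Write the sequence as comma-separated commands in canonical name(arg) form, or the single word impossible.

move(3)

key: still facing S — the one step turns nothing
initial: x=2 y=4 heading=S
[1] after move(3): x=2 y=1 heading=S
all 9 alternatives checked — unique.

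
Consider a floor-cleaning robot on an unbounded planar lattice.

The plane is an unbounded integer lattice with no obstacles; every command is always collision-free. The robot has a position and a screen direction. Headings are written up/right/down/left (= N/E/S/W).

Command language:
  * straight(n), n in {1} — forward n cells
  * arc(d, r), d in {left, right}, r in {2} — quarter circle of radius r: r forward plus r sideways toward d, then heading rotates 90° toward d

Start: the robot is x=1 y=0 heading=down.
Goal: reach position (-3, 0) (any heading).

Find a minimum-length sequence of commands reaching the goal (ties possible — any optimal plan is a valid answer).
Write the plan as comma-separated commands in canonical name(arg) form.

arc(right, 2), arc(right, 2)

start: x=1 y=0 heading=down
[1] after arc(right, 2): x=-1 y=-2 heading=left
[2] after arc(right, 2): x=-3 y=0 heading=up
minimal: 2 command(s), checked below 2.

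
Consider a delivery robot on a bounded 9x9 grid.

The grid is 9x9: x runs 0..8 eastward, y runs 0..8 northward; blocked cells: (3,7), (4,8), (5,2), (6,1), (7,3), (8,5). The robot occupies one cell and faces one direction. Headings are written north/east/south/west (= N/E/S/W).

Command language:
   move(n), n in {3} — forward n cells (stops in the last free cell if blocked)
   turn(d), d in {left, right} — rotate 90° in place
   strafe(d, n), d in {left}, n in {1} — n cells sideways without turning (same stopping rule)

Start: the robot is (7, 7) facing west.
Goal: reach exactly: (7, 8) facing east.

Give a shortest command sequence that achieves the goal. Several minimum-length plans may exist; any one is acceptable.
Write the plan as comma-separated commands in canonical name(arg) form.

turn(left), turn(left), strafe(left, 1)

start: (7, 7) facing west
1. turn(left) → (7, 7) facing south
2. turn(left) → (7, 7) facing east
3. strafe(left, 1) → (7, 8) facing east
minimal: 3 command(s), checked below 3.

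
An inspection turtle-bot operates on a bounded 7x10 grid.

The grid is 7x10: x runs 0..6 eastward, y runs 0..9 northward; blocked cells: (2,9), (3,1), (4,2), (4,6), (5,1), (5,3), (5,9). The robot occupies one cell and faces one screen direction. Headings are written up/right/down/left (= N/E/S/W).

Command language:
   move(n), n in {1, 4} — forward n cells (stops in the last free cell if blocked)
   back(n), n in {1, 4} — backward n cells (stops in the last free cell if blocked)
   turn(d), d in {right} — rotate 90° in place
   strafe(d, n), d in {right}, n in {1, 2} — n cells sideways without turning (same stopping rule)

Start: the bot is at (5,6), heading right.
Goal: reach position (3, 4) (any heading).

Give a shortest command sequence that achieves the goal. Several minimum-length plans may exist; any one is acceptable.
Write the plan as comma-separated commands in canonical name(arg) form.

start: at (5,6), heading right
step 1 (strafe(right, 2)): at (5,4), heading right
step 2 (turn(right)): at (5,4), heading down
step 3 (strafe(right, 2)): at (3,4), heading down
shorter routes all fall short; 3 is best.

strafe(right, 2), turn(right), strafe(right, 2)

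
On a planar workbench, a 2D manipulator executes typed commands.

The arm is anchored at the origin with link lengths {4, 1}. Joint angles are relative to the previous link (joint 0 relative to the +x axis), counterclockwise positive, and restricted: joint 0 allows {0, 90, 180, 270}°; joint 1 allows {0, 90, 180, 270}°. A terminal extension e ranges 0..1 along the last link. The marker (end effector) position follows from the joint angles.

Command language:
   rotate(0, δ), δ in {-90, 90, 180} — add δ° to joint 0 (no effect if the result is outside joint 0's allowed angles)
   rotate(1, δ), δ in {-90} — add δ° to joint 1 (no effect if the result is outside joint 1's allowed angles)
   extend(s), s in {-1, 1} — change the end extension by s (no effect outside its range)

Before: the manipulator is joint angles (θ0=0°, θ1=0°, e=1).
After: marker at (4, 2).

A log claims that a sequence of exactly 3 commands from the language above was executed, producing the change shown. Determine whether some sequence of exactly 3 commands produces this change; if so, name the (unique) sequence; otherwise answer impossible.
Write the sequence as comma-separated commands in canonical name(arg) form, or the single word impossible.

begin: joint angles (θ0=0°, θ1=0°, e=1)
[1] after rotate(1, -90): joint angles (θ0=0°, θ1=270°, e=1)
[2] after rotate(1, -90): joint angles (θ0=0°, θ1=180°, e=1)
[3] after rotate(1, -90): joint angles (θ0=0°, θ1=90°, e=1)
all 216 alternatives checked — unique.

rotate(1, -90), rotate(1, -90), rotate(1, -90)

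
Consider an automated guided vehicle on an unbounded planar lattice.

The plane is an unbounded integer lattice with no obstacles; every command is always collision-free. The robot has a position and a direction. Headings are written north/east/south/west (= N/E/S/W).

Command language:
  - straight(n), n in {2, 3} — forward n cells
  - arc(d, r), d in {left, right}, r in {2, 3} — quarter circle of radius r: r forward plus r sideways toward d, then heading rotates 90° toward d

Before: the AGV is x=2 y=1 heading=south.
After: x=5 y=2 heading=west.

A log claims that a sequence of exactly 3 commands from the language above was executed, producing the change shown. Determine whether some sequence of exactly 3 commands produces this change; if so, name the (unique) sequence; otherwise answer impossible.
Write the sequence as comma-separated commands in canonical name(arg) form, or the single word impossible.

key: order matters: swapping arc(left, 3) and arc(left, 2) lands elsewhere
initial: x=2 y=1 heading=south
[1] after arc(left, 3): x=5 y=-2 heading=east
[2] after arc(left, 2): x=7 y=0 heading=north
[3] after arc(left, 2): x=5 y=2 heading=west
no other 3-command option fits: unique.

arc(left, 3), arc(left, 2), arc(left, 2)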